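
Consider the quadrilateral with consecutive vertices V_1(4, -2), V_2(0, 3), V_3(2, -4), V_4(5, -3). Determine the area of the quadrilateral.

11

Apply the surveyor's formula: 2A = Σ (x_i·y_{i+1} − x_{i+1}·y_i), indices taken mod 4.
Cross-terms: 12, -6, 14, 2  ⇒  Σ = 22
Area = |Σ|/2 = 11.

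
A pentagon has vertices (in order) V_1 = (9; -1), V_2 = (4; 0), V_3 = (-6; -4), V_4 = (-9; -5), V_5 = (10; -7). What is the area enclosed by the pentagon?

74

Σ = (4) + (-16) + (-6) + (113) + (53) = 148
Area = |Σ|/2 = 74.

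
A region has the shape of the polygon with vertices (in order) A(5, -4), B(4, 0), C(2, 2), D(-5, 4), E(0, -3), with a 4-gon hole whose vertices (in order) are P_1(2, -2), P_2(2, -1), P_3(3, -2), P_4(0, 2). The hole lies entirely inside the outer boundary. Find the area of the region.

34.5

Outer boundary:
A→B: (5)(0) − (4)(-4) = 16
B→C: (4)(2) − (2)(0) = 8
C→D: (2)(4) − (-5)(2) = 18
D→E: (-5)(-3) − (0)(4) = 15
E→A: (0)(-4) − (5)(-3) = 15
Σ = 72
Area = |Σ|/2 = 36.
Hole:
P_1→P_2: (2)(-1) − (2)(-2) = 2
P_2→P_3: (2)(-2) − (3)(-1) = -1
P_3→P_4: (3)(2) − (0)(-2) = 6
P_4→P_1: (0)(-2) − (2)(2) = -4
Σ = 3
Area = |Σ|/2 = 1.5.
Net area = 36 − 1.5 = 34.5.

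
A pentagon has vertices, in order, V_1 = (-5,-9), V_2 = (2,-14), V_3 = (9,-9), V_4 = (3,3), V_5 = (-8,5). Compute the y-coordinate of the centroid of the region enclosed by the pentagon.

-818/193

Apply Gauss's area formula. First the cross-terms c_i = x_i·y_{i+1} − x_{i+1}·y_i:
  88, 108, 54, 39, 97  ⇒  2A = 386, A = 193.
Then Σ (y_i + y_{i+1})·c_i = -4908, so ȳ = -4908 / (6·193) = -818/193.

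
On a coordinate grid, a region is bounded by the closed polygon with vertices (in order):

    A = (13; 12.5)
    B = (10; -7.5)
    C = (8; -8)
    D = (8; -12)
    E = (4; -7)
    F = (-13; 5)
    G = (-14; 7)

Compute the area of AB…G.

Σ = (-222.5) + (-20) + (-32) + (-8) + (-71) + (-21) + (-266) = -640.5
Area = |Σ|/2 = 320.25.

320.25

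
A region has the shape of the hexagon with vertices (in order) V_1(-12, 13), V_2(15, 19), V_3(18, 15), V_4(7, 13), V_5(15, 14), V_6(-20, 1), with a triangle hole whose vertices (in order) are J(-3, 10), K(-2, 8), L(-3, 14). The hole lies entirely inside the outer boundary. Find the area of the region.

Outer boundary:
Apply the shoelace formula: 2A = Σ (x_i·y_{i+1} − x_{i+1}·y_i), indices taken mod 6.
V_1→V_2: (-12)(19) − (15)(13) = -423
V_2→V_3: (15)(15) − (18)(19) = -117
V_3→V_4: (18)(13) − (7)(15) = 129
V_4→V_5: (7)(14) − (15)(13) = -97
V_5→V_6: (15)(1) − (-20)(14) = 295
V_6→V_1: (-20)(13) − (-12)(1) = -248
Σ = -461
Area = |Σ|/2 = 230.5.
Hole:
Apply Gauss's area formula: 2A = Σ (x_i·y_{i+1} − x_{i+1}·y_i), indices taken mod 3.
Σ = (-4) + (-4) + (12) = 4
Area = |Σ|/2 = 2.
Net area = 230.5 − 2 = 228.5.

228.5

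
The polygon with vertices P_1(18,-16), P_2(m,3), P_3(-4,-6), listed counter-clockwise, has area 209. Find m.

The doubled signed area Σ (x_i y_{i+1} − x_{i+1} y_i) is linear in m.
With m=0 it equals 238; the coefficient of m is 10 (from the two edges through P_2).
So 10·m + 238 = 2·209 = 418 ⇒ m = 18.

18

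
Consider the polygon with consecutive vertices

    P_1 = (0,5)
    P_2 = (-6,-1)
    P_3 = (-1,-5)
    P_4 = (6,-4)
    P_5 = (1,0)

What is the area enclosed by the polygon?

51

Σ = (30) + (29) + (34) + (4) + (5) = 102
Area = |Σ|/2 = 51.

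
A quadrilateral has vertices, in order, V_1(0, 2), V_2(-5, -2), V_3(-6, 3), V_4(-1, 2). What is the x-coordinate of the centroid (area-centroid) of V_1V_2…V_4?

-26/7

Apply the shoelace formula. First the cross-terms c_i = x_i·y_{i+1} − x_{i+1}·y_i:
  10, -27, -9, -2  ⇒  2A = -28, A = -14.
Then Σ (x_i + x_{i+1})·c_i = 312, so x̄ = 312 / (6·(-14)) = -26/7.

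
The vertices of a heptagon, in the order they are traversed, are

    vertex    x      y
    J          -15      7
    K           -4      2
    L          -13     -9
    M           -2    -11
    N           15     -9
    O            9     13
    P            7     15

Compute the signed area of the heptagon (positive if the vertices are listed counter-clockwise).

Σ = (-2) + (62) + (125) + (183) + (276) + (44) + (274) = 962
Signed area = Σ/2 = 481 (positive ⇒ counter-clockwise traversal).

481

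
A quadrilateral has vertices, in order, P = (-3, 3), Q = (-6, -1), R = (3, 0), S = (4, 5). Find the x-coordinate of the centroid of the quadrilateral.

-1/3

Apply Gauss's area formula. First the cross-terms c_i = x_i·y_{i+1} − x_{i+1}·y_i:
  21, 3, 15, 27  ⇒  2A = 66, A = 33.
Then Σ (x_i + x_{i+1})·c_i = -66, so x̄ = -66 / (6·33) = -1/3.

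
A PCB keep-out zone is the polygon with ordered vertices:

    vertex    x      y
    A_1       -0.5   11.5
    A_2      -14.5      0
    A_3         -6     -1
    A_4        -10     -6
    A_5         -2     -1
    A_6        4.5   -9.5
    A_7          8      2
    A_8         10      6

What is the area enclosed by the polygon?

229.875

Σ = (166.75) + (14.5) + (26) + (-2) + (23.5) + (85) + (28) + (118) = 459.75
Area = |Σ|/2 = 229.875.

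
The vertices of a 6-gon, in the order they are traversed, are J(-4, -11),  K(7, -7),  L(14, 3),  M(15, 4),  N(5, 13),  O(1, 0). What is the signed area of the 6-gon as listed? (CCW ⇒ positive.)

193

Σ = (105) + (119) + (11) + (175) + (-13) + (-11) = 386
Signed area = Σ/2 = 193 (positive ⇒ counter-clockwise traversal).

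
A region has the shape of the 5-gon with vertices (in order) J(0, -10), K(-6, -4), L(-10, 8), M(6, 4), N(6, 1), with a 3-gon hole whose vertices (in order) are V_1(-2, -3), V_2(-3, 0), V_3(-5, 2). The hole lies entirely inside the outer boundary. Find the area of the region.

Outer boundary:
Apply the surveyor's formula: 2A = Σ (x_i·y_{i+1} − x_{i+1}·y_i), indices taken mod 5.
Σ = (-60) + (-88) + (-88) + (-18) + (-60) = -314
Area = |Σ|/2 = 157.
Hole:
Apply the shoelace formula: 2A = Σ (x_i·y_{i+1} − x_{i+1}·y_i), indices taken mod 3.
V_1→V_2: (-2)(0) − (-3)(-3) = -9
V_2→V_3: (-3)(2) − (-5)(0) = -6
V_3→V_1: (-5)(-3) − (-2)(2) = 19
Σ = 4
Area = |Σ|/2 = 2.
Net area = 157 − 2 = 155.

155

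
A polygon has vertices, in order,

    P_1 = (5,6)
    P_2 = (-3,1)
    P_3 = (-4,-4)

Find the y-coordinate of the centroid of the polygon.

Apply the shoelace formula. First the cross-terms c_i = x_i·y_{i+1} − x_{i+1}·y_i:
  23, 16, -4  ⇒  2A = 35, A = 17.5.
Then Σ (y_i + y_{i+1})·c_i = 105, so ȳ = 105 / (6·17.5) = 1.

1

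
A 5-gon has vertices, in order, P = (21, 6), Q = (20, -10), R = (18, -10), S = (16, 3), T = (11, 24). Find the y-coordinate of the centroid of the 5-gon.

Apply the shoelace (surveyor's) formula. First the cross-terms c_i = x_i·y_{i+1} − x_{i+1}·y_i:
  -330, -20, 214, 351, -438  ⇒  2A = -223, A = -111.5.
Then Σ (y_i + y_{i+1})·c_i = -3441, so ȳ = -3441 / (6·(-111.5)) = 1147/223.

1147/223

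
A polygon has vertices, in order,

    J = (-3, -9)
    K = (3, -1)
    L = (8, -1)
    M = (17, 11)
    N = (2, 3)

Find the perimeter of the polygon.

|JK| = √((6)² + (8)²) = √100 = 10
|KL| = √((5)² + (0)²) = √25 = 5
|LM| = √((9)² + (12)²) = √225 = 15
|MN| = √((-15)² + (-8)²) = √289 = 17
|NJ| = √((-5)² + (-12)²) = √169 = 13
Perimeter = 10 + 5 + 15 + 17 + 13 = 60.

60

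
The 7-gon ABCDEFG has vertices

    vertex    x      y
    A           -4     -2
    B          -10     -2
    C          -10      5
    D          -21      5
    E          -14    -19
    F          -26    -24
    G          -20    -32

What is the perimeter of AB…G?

|AB| = √((-6)² + (0)²) = √36 = 6
|BC| = √((0)² + (7)²) = √49 = 7
|CD| = √((-11)² + (0)²) = √121 = 11
|DE| = √((7)² + (-24)²) = √625 = 25
|EF| = √((-12)² + (-5)²) = √169 = 13
|FG| = √((6)² + (-8)²) = √100 = 10
|GA| = √((16)² + (30)²) = √1156 = 34
Perimeter = 6 + 7 + 11 + 25 + 13 + 10 + 34 = 106.

106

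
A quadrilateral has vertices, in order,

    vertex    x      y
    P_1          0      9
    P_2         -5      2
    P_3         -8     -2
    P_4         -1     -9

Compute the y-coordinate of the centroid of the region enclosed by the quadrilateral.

-25/36

Apply the shoelace (surveyor's) formula. First the cross-terms c_i = x_i·y_{i+1} − x_{i+1}·y_i:
  45, 26, 70, -9  ⇒  2A = 132, A = 66.
Then Σ (y_i + y_{i+1})·c_i = -275, so ȳ = -275 / (6·66) = -25/36.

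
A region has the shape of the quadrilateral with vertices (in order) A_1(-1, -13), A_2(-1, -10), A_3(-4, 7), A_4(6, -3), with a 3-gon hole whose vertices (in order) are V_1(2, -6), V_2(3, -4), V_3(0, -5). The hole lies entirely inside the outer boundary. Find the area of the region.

78

Outer boundary:
Apply the shoelace formula: 2A = Σ (x_i·y_{i+1} − x_{i+1}·y_i), indices taken mod 4.
Σ = (-3) + (-47) + (-30) + (-81) = -161
Area = |Σ|/2 = 80.5.
Hole:
Σ = (10) + (-15) + (10) = 5
Area = |Σ|/2 = 2.5.
Net area = 80.5 − 2.5 = 78.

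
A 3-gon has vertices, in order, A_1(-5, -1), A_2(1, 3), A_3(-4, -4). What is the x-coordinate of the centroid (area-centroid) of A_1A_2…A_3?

Apply Gauss's area formula. First the cross-terms c_i = x_i·y_{i+1} − x_{i+1}·y_i:
  -14, 8, -16  ⇒  2A = -22, A = -11.
Then Σ (x_i + x_{i+1})·c_i = 176, so x̄ = 176 / (6·(-11)) = -8/3.

-8/3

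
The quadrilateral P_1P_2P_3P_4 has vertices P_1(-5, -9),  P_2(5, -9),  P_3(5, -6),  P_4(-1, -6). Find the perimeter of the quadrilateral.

|P_1P_2| = √((10)² + (0)²) = √100 = 10
|P_2P_3| = √((0)² + (3)²) = √9 = 3
|P_3P_4| = √((-6)² + (0)²) = √36 = 6
|P_4P_1| = √((-4)² + (-3)²) = √25 = 5
Perimeter = 10 + 3 + 6 + 5 = 24.

24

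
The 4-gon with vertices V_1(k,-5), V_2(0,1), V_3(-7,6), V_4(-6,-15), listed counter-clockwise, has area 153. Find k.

8

Write out the shoelace sum; only the two edges meeting at V_1 involve k:
2·Area = [((-6)·(-5) − k·(-15)) + (k·1 − 0·(-5))] + 148
       = 16·k + 178 = 306
⇒ k = 8.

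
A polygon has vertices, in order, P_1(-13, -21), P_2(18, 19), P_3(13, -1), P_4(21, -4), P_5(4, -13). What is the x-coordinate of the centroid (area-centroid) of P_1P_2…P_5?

Apply the shoelace (surveyor's) formula. First the cross-terms c_i = x_i·y_{i+1} − x_{i+1}·y_i:
  131, -265, -31, -257, -253  ⇒  2A = -675, A = -337.5.
Then Σ (x_i + x_{i+1})·c_i = -12762, so x̄ = -12762 / (6·(-337.5)) = 1418/225.

1418/225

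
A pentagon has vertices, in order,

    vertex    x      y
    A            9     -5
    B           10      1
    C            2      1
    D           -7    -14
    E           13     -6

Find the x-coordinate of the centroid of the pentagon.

808/259

Apply the shoelace formula. First the cross-terms c_i = x_i·y_{i+1} − x_{i+1}·y_i:
  59, 8, -21, 224, -11  ⇒  2A = 259, A = 129.5.
Then Σ (x_i + x_{i+1})·c_i = 2424, so x̄ = 2424 / (6·129.5) = 808/259.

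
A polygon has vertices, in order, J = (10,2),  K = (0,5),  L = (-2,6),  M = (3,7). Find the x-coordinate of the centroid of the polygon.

Apply the surveyor's formula. First the cross-terms c_i = x_i·y_{i+1} − x_{i+1}·y_i:
  50, 10, -32, -64  ⇒  2A = -36, A = -18.
Then Σ (x_i + x_{i+1})·c_i = -384, so x̄ = -384 / (6·(-18)) = 32/9.

32/9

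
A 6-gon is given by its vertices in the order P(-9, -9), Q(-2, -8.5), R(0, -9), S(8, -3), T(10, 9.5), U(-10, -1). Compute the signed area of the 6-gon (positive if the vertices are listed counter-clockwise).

Σ = (58.5) + (18) + (72) + (106) + (85) + (81) = 420.5
Signed area = Σ/2 = 210.25 (positive ⇒ counter-clockwise traversal).

210.25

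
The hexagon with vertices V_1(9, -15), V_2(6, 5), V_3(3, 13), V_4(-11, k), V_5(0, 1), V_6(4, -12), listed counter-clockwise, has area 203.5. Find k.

11

The doubled signed area Σ (x_i y_{i+1} − x_{i+1} y_i) is linear in k.
With k=0 it equals 374; the coefficient of k is 3 (from the two edges through V_4).
So 3·k + 374 = 2·203.5 = 407 ⇒ k = 11.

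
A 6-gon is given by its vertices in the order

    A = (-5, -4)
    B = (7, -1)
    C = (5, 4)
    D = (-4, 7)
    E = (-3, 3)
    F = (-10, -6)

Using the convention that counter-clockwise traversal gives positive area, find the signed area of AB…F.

Σ = (33) + (33) + (51) + (9) + (48) + (10) = 184
Signed area = Σ/2 = 92 (positive ⇒ counter-clockwise traversal).

92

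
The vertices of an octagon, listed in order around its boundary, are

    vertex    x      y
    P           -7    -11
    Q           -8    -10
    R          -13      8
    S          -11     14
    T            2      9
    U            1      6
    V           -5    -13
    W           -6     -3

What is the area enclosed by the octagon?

Apply the shoelace formula: 2A = Σ (x_i·y_{i+1} − x_{i+1}·y_i), indices taken mod 8.
P→Q: (-7)(-10) − (-8)(-11) = -18
Q→R: (-8)(8) − (-13)(-10) = -194
R→S: (-13)(14) − (-11)(8) = -94
S→T: (-11)(9) − (2)(14) = -127
T→U: (2)(6) − (1)(9) = 3
U→V: (1)(-13) − (-5)(6) = 17
V→W: (-5)(-3) − (-6)(-13) = -63
W→P: (-6)(-11) − (-7)(-3) = 45
Σ = -431
Area = |Σ|/2 = 215.5.

215.5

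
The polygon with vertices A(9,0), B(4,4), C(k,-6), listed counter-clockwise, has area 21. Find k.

6

The doubled signed area Σ (x_i y_{i+1} − x_{i+1} y_i) is linear in k.
With k=0 it equals 66; the coefficient of k is -4 (from the two edges through C).
So -4·k + 66 = 2·21 = 42 ⇒ k = 6.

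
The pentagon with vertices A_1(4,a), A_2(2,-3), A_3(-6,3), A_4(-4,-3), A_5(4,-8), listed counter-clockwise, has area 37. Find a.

-4

Write out the shoelace sum; only the two edges meeting at A_1 involve a:
2·Area = [(4·a − 4·(-8)) + (4·(-3) − 2·a)] + 62
       = 2·a + 82 = 74
⇒ a = -4.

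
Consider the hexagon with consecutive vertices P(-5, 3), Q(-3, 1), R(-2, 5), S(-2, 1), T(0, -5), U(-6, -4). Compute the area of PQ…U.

Apply the surveyor's formula: 2A = Σ (x_i·y_{i+1} − x_{i+1}·y_i), indices taken mod 6.
P→Q: (-5)(1) − (-3)(3) = 4
Q→R: (-3)(5) − (-2)(1) = -13
R→S: (-2)(1) − (-2)(5) = 8
S→T: (-2)(-5) − (0)(1) = 10
T→U: (0)(-4) − (-6)(-5) = -30
U→P: (-6)(3) − (-5)(-4) = -38
Σ = -59
Area = |Σ|/2 = 29.5.

29.5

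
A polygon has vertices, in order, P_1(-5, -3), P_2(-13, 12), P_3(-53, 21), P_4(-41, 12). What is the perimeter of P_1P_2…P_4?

112

|P_1P_2| = √((-8)² + (15)²) = √289 = 17
|P_2P_3| = √((-40)² + (9)²) = √1681 = 41
|P_3P_4| = √((12)² + (-9)²) = √225 = 15
|P_4P_1| = √((36)² + (-15)²) = √1521 = 39
Perimeter = 17 + 41 + 15 + 39 = 112.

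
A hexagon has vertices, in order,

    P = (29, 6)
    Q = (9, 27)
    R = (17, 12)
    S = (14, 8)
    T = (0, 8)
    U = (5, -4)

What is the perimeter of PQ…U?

|PQ| = √((-20)² + (21)²) = √841 = 29
|QR| = √((8)² + (-15)²) = √289 = 17
|RS| = √((-3)² + (-4)²) = √25 = 5
|ST| = √((-14)² + (0)²) = √196 = 14
|TU| = √((5)² + (-12)²) = √169 = 13
|UP| = √((24)² + (10)²) = √676 = 26
Perimeter = 29 + 17 + 5 + 14 + 13 + 26 = 104.

104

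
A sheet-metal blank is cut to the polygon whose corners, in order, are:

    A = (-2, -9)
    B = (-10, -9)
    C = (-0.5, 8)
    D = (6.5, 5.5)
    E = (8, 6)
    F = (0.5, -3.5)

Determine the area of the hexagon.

Cross-terms: -72, -84.5, -54.75, -5, -31, -11.5  ⇒  Σ = -258.75
Area = |Σ|/2 = 129.375.

129.375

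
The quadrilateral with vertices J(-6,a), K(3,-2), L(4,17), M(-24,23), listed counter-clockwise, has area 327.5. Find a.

Write out the shoelace sum; only the two edges meeting at J involve a:
2·Area = [((-24)·a − (-6)·23) + ((-6)·(-2) − 3·a)] + 559
       = -27·a + 709 = 655
⇒ a = 2.

2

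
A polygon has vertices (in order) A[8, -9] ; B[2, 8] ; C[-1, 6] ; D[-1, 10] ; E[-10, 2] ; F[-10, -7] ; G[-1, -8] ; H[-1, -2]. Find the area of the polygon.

189

Σ = (82) + (20) + (-4) + (98) + (90) + (73) + (-6) + (25) = 378
Area = |Σ|/2 = 189.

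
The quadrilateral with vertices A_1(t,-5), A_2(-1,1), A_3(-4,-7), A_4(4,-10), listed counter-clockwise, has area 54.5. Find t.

The doubled signed area Σ (x_i y_{i+1} − x_{i+1} y_i) is linear in t.
With t=0 it equals 54; the coefficient of t is 11 (from the two edges through A_1).
So 11·t + 54 = 2·54.5 = 109 ⇒ t = 5.

5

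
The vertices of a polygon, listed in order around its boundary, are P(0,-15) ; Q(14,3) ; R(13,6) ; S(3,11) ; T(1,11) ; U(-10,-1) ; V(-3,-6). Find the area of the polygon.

306.5

Apply Gauss's area formula: 2A = Σ (x_i·y_{i+1} − x_{i+1}·y_i), indices taken mod 7.
Σ = (210) + (45) + (125) + (22) + (109) + (57) + (45) = 613
Area = |Σ|/2 = 306.5.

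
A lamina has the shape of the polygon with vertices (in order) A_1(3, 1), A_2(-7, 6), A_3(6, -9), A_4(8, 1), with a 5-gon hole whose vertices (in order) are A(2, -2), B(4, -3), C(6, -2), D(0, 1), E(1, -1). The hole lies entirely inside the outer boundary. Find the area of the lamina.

59

Outer boundary:
Σ = (25) + (27) + (78) + (5) = 135
Area = |Σ|/2 = 67.5.
Hole:
Apply Gauss's area formula: 2A = Σ (x_i·y_{i+1} − x_{i+1}·y_i), indices taken mod 5.
Σ = (2) + (10) + (6) + (-1) + (0) = 17
Area = |Σ|/2 = 8.5.
Net area = 67.5 − 8.5 = 59.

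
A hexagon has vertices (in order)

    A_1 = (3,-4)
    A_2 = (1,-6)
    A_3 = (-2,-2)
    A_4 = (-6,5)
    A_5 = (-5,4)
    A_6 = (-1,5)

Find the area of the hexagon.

40.5

Cross-terms: -14, -14, -22, 1, -21, -11  ⇒  Σ = -81
Area = |Σ|/2 = 40.5.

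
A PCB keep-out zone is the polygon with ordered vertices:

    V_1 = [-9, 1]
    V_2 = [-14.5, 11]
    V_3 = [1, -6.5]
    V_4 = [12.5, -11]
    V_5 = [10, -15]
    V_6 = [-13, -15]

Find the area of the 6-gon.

Apply the surveyor's formula: 2A = Σ (x_i·y_{i+1} − x_{i+1}·y_i), indices taken mod 6.
V_1→V_2: (-9)(11) − (-14.5)(1) = -84.5
V_2→V_3: (-14.5)(-6.5) − (1)(11) = 83.25
V_3→V_4: (1)(-11) − (12.5)(-6.5) = 70.25
V_4→V_5: (12.5)(-15) − (10)(-11) = -77.5
V_5→V_6: (10)(-15) − (-13)(-15) = -345
V_6→V_1: (-13)(1) − (-9)(-15) = -148
Σ = -501.5
Area = |Σ|/2 = 250.75.

250.75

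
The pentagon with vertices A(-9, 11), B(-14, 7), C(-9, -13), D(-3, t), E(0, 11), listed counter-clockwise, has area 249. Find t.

-15

Write out the shoelace sum; only the two edges meeting at D involve t:
2·Area = [((-9)·t − (-3)·(-13)) + ((-3)·11 − 0·t)] + 435
       = -9·t + 363 = 498
⇒ t = -15.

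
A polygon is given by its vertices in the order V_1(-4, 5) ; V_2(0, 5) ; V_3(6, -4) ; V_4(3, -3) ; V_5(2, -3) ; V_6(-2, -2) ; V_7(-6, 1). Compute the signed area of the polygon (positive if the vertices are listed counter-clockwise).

V_1→V_2: (-4)(5) − (0)(5) = -20
V_2→V_3: (0)(-4) − (6)(5) = -30
V_3→V_4: (6)(-3) − (3)(-4) = -6
V_4→V_5: (3)(-3) − (2)(-3) = -3
V_5→V_6: (2)(-2) − (-2)(-3) = -10
V_6→V_7: (-2)(1) − (-6)(-2) = -14
V_7→V_1: (-6)(5) − (-4)(1) = -26
Σ = -109
Signed area = Σ/2 = -54.5 (negative ⇒ clockwise traversal).

-54.5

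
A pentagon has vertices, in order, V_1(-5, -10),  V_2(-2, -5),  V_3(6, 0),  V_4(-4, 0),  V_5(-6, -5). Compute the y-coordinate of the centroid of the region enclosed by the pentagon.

-85/27

Apply the surveyor's formula. First the cross-terms c_i = x_i·y_{i+1} − x_{i+1}·y_i:
  5, 30, 0, 20, 35  ⇒  2A = 90, A = 45.
Then Σ (y_i + y_{i+1})·c_i = -850, so ȳ = -850 / (6·45) = -85/27.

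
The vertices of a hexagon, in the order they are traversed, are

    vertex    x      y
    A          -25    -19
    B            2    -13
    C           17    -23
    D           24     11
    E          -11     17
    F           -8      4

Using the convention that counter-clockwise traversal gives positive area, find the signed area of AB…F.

Σ = (363) + (175) + (739) + (529) + (92) + (252) = 2150
Signed area = Σ/2 = 1075 (positive ⇒ counter-clockwise traversal).

1075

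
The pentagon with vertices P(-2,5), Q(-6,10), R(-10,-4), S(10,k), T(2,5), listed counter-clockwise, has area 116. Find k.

The doubled signed area Σ (x_i y_{i+1} − x_{i+1} y_i) is linear in k.
With k=0 it equals 244; the coefficient of k is -12 (from the two edges through S).
So -12·k + 244 = 2·116 = 232 ⇒ k = 1.

1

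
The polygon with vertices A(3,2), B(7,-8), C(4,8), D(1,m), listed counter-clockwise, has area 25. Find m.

The doubled signed area Σ (x_i y_{i+1} − x_{i+1} y_i) is linear in m.
With m=0 it equals 44; the coefficient of m is 1 (from the two edges through D).
So 1·m + 44 = 2·25 = 50 ⇒ m = 6.

6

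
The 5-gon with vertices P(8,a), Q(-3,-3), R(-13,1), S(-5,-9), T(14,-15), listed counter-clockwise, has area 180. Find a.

-1

Write out the shoelace sum; only the two edges meeting at P involve a:
2·Area = [(14·a − 8·(-15)) + (8·(-3) − (-3)·a)] + 281
       = 17·a + 377 = 360
⇒ a = -1.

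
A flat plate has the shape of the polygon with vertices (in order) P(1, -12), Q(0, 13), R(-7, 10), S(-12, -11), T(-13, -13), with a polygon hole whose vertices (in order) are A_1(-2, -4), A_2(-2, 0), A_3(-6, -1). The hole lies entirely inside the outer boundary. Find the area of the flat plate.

233.5

Outer boundary:
Apply Gauss's area formula: 2A = Σ (x_i·y_{i+1} − x_{i+1}·y_i), indices taken mod 5.
Σ = (13) + (91) + (197) + (13) + (169) = 483
Area = |Σ|/2 = 241.5.
Hole:
Apply the shoelace formula: 2A = Σ (x_i·y_{i+1} − x_{i+1}·y_i), indices taken mod 3.
Σ = (-8) + (2) + (22) = 16
Area = |Σ|/2 = 8.
Net area = 241.5 − 8 = 233.5.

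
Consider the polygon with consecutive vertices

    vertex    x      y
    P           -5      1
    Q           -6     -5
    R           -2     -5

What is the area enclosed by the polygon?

Apply the shoelace (surveyor's) formula: 2A = Σ (x_i·y_{i+1} − x_{i+1}·y_i), indices taken mod 3.
P→Q: (-5)(-5) − (-6)(1) = 31
Q→R: (-6)(-5) − (-2)(-5) = 20
R→P: (-2)(1) − (-5)(-5) = -27
Σ = 24
Area = |Σ|/2 = 12.

12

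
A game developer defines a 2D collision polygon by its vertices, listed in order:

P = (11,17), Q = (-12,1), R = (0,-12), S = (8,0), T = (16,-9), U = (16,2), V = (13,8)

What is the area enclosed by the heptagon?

P→Q: (11)(1) − (-12)(17) = 215
Q→R: (-12)(-12) − (0)(1) = 144
R→S: (0)(0) − (8)(-12) = 96
S→T: (8)(-9) − (16)(0) = -72
T→U: (16)(2) − (16)(-9) = 176
U→V: (16)(8) − (13)(2) = 102
V→P: (13)(17) − (11)(8) = 133
Σ = 794
Area = |Σ|/2 = 397.

397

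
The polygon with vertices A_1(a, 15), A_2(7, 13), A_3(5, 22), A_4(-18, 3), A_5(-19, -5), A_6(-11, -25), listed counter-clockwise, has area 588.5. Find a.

10

Write out the shoelace sum; only the two edges meeting at A_1 involve a:
2·Area = [((-11)·15 − a·(-25)) + (a·13 − 7·15)] + 1067
       = 38·a + 797 = 1177
⇒ a = 10.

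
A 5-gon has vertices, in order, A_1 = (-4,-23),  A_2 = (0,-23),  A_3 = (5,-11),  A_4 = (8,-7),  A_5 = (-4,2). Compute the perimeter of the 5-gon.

|A_1A_2| = √((4)² + (0)²) = √16 = 4
|A_2A_3| = √((5)² + (12)²) = √169 = 13
|A_3A_4| = √((3)² + (4)²) = √25 = 5
|A_4A_5| = √((-12)² + (9)²) = √225 = 15
|A_5A_1| = √((0)² + (-25)²) = √625 = 25
Perimeter = 4 + 13 + 5 + 15 + 25 = 62.

62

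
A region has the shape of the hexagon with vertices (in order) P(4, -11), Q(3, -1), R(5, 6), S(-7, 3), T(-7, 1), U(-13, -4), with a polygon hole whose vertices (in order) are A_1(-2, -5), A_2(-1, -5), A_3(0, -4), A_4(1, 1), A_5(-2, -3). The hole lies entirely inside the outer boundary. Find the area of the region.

Outer boundary:
Apply the shoelace formula: 2A = Σ (x_i·y_{i+1} − x_{i+1}·y_i), indices taken mod 6.
Σ = (29) + (23) + (57) + (14) + (41) + (159) = 323
Area = |Σ|/2 = 161.5.
Hole:
Apply the surveyor's formula: 2A = Σ (x_i·y_{i+1} − x_{i+1}·y_i), indices taken mod 5.
Σ = (5) + (4) + (4) + (-1) + (4) = 16
Area = |Σ|/2 = 8.
Net area = 161.5 − 8 = 153.5.

153.5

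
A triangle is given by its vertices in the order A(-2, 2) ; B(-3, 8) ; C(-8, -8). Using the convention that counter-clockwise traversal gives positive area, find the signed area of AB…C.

23

Apply the shoelace (surveyor's) formula: 2A = Σ (x_i·y_{i+1} − x_{i+1}·y_i), indices taken mod 3.
A→B: (-2)(8) − (-3)(2) = -10
B→C: (-3)(-8) − (-8)(8) = 88
C→A: (-8)(2) − (-2)(-8) = -32
Σ = 46
Signed area = Σ/2 = 23 (positive ⇒ counter-clockwise traversal).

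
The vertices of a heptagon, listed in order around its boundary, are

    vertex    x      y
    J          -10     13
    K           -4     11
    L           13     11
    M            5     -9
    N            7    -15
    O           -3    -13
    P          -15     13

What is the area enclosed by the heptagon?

Apply Gauss's area formula: 2A = Σ (x_i·y_{i+1} − x_{i+1}·y_i), indices taken mod 7.
Σ = (-58) + (-187) + (-172) + (-12) + (-136) + (-234) + (-65) = -864
Area = |Σ|/2 = 432.

432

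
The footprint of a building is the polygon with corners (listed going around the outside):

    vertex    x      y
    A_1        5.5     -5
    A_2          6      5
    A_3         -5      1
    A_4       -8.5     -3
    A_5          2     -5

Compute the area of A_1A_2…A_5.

89

Apply the shoelace formula: 2A = Σ (x_i·y_{i+1} − x_{i+1}·y_i), indices taken mod 5.
A_1→A_2: (5.5)(5) − (6)(-5) = 57.5
A_2→A_3: (6)(1) − (-5)(5) = 31
A_3→A_4: (-5)(-3) − (-8.5)(1) = 23.5
A_4→A_5: (-8.5)(-5) − (2)(-3) = 48.5
A_5→A_1: (2)(-5) − (5.5)(-5) = 17.5
Σ = 178
Area = |Σ|/2 = 89.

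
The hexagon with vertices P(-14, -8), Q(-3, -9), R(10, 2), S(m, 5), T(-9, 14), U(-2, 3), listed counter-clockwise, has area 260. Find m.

The doubled signed area Σ (x_i y_{i+1} − x_{i+1} y_i) is linear in m.
With m=0 it equals 340; the coefficient of m is 12 (from the two edges through S).
So 12·m + 340 = 2·260 = 520 ⇒ m = 15.

15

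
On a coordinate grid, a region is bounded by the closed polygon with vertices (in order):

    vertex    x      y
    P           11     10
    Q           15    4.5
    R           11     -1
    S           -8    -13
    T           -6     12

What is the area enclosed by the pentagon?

341

Apply the shoelace formula: 2A = Σ (x_i·y_{i+1} − x_{i+1}·y_i), indices taken mod 5.
P→Q: (11)(4.5) − (15)(10) = -100.5
Q→R: (15)(-1) − (11)(4.5) = -64.5
R→S: (11)(-13) − (-8)(-1) = -151
S→T: (-8)(12) − (-6)(-13) = -174
T→P: (-6)(10) − (11)(12) = -192
Σ = -682
Area = |Σ|/2 = 341.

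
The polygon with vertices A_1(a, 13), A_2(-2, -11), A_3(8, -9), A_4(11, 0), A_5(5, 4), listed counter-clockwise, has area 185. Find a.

-2

Write out the shoelace sum; only the two edges meeting at A_1 involve a:
2·Area = [(5·13 − a·4) + (a·(-11) − (-2)·13)] + 249
       = -15·a + 340 = 370
⇒ a = -2.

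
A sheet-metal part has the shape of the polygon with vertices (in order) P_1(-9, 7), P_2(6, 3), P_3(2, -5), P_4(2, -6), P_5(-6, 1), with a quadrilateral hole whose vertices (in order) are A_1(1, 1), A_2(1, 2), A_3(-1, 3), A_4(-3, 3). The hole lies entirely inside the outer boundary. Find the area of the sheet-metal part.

Outer boundary:
P_1→P_2: (-9)(3) − (6)(7) = -69
P_2→P_3: (6)(-5) − (2)(3) = -36
P_3→P_4: (2)(-6) − (2)(-5) = -2
P_4→P_5: (2)(1) − (-6)(-6) = -34
P_5→P_1: (-6)(7) − (-9)(1) = -33
Σ = -174
Area = |Σ|/2 = 87.
Hole:
Apply Gauss's area formula: 2A = Σ (x_i·y_{i+1} − x_{i+1}·y_i), indices taken mod 4.
Σ = (1) + (5) + (6) + (-6) = 6
Area = |Σ|/2 = 3.
Net area = 87 − 3 = 84.

84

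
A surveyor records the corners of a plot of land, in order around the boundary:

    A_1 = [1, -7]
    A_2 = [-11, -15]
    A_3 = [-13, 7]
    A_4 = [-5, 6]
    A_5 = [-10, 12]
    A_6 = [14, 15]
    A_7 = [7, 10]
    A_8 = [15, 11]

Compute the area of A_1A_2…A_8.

A_1→A_2: (1)(-15) − (-11)(-7) = -92
A_2→A_3: (-11)(7) − (-13)(-15) = -272
A_3→A_4: (-13)(6) − (-5)(7) = -43
A_4→A_5: (-5)(12) − (-10)(6) = 0
A_5→A_6: (-10)(15) − (14)(12) = -318
A_6→A_7: (14)(10) − (7)(15) = 35
A_7→A_8: (7)(11) − (15)(10) = -73
A_8→A_1: (15)(-7) − (1)(11) = -116
Σ = -879
Area = |Σ|/2 = 439.5.

439.5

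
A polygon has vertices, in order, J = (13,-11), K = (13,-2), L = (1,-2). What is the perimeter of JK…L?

36

|JK| = √((0)² + (9)²) = √81 = 9
|KL| = √((-12)² + (0)²) = √144 = 12
|LJ| = √((12)² + (-9)²) = √225 = 15
Perimeter = 9 + 12 + 15 = 36.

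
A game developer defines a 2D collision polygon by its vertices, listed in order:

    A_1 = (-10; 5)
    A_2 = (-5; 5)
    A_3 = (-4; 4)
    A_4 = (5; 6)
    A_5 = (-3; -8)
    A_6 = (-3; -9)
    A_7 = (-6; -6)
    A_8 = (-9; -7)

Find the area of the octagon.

125.5

Σ = (-25) + (0) + (-44) + (-22) + (3) + (-36) + (-12) + (-115) = -251
Area = |Σ|/2 = 125.5.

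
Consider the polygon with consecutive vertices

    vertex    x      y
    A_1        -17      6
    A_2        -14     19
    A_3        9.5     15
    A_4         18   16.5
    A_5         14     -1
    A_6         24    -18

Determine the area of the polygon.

690.875

A_1→A_2: (-17)(19) − (-14)(6) = -239
A_2→A_3: (-14)(15) − (9.5)(19) = -390.5
A_3→A_4: (9.5)(16.5) − (18)(15) = -113.25
A_4→A_5: (18)(-1) − (14)(16.5) = -249
A_5→A_6: (14)(-18) − (24)(-1) = -228
A_6→A_1: (24)(6) − (-17)(-18) = -162
Σ = -1381.75
Area = |Σ|/2 = 690.875.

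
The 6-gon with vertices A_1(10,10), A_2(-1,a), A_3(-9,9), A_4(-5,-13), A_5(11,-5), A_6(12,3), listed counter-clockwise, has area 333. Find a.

8

The doubled signed area Σ (x_i y_{i+1} − x_{i+1} y_i) is linear in a.
With a=0 it equals 514; the coefficient of a is 19 (from the two edges through A_2).
So 19·a + 514 = 2·333 = 666 ⇒ a = 8.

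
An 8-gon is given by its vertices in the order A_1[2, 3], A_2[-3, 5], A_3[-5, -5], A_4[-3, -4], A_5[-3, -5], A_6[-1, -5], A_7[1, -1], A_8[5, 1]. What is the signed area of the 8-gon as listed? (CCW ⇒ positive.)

Apply the shoelace formula: 2A = Σ (x_i·y_{i+1} − x_{i+1}·y_i), indices taken mod 8.
Σ = (19) + (40) + (5) + (3) + (10) + (6) + (6) + (13) = 102
Signed area = Σ/2 = 51 (positive ⇒ counter-clockwise traversal).

51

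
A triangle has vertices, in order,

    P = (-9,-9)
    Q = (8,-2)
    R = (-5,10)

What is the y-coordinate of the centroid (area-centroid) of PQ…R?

-1/3

Apply the surveyor's formula. First the cross-terms c_i = x_i·y_{i+1} − x_{i+1}·y_i:
  90, 70, 135  ⇒  2A = 295, A = 147.5.
Then Σ (y_i + y_{i+1})·c_i = -295, so ȳ = -295 / (6·147.5) = -1/3.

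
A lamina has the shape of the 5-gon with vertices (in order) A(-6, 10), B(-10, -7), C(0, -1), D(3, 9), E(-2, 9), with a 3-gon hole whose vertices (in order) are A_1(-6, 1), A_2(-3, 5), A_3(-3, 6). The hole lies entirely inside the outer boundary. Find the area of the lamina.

Outer boundary:
A→B: (-6)(-7) − (-10)(10) = 142
B→C: (-10)(-1) − (0)(-7) = 10
C→D: (0)(9) − (3)(-1) = 3
D→E: (3)(9) − (-2)(9) = 45
E→A: (-2)(10) − (-6)(9) = 34
Σ = 234
Area = |Σ|/2 = 117.
Hole:
Σ = (-27) + (-3) + (33) = 3
Area = |Σ|/2 = 1.5.
Net area = 117 − 1.5 = 115.5.

115.5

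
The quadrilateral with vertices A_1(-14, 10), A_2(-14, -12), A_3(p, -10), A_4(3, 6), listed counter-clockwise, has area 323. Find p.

The doubled signed area Σ (x_i y_{i+1} − x_{i+1} y_i) is linear in p.
With p=0 it equals 592; the coefficient of p is 18 (from the two edges through A_3).
So 18·p + 592 = 2·323 = 646 ⇒ p = 3.

3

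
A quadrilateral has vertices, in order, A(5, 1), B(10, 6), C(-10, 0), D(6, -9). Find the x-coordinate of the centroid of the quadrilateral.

167/221

Apply the shoelace formula. First the cross-terms c_i = x_i·y_{i+1} − x_{i+1}·y_i:
  20, 60, 90, 51  ⇒  2A = 221, A = 110.5.
Then Σ (x_i + x_{i+1})·c_i = 501, so x̄ = 501 / (6·110.5) = 167/221.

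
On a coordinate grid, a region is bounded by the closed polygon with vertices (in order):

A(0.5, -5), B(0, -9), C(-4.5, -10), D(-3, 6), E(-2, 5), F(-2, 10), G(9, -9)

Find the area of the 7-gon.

Apply the shoelace (surveyor's) formula: 2A = Σ (x_i·y_{i+1} − x_{i+1}·y_i), indices taken mod 7.
Σ = (-4.5) + (-40.5) + (-57) + (-3) + (-10) + (-72) + (-40.5) = -227.5
Area = |Σ|/2 = 113.75.

113.75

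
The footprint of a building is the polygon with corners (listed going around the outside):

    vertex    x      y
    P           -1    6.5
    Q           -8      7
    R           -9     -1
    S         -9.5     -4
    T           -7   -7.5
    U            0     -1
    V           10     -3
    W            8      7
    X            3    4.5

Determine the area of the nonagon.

Apply Gauss's area formula: 2A = Σ (x_i·y_{i+1} − x_{i+1}·y_i), indices taken mod 9.
Σ = (45) + (71) + (26.5) + (43.25) + (7) + (10) + (94) + (15) + (24) = 335.75
Area = |Σ|/2 = 167.875.

167.875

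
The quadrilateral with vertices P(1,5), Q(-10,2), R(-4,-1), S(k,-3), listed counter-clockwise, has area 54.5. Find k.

4

Write out the shoelace sum; only the two edges meeting at S involve k:
2·Area = [((-4)·(-3) − k·(-1)) + (k·5 − 1·(-3))] + 70
       = 6·k + 85 = 109
⇒ k = 4.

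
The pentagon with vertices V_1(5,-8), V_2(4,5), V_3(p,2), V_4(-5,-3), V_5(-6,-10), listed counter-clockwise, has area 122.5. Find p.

Write out the shoelace sum; only the two edges meeting at V_3 involve p:
2·Area = [(4·2 − p·5) + (p·(-3) − (-5)·2)] + 187
       = -8·p + 205 = 245
⇒ p = -5.

-5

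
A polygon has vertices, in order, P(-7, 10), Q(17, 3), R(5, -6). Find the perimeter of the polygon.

|PQ| = √((24)² + (-7)²) = √625 = 25
|QR| = √((-12)² + (-9)²) = √225 = 15
|RP| = √((-12)² + (16)²) = √400 = 20
Perimeter = 25 + 15 + 20 = 60.

60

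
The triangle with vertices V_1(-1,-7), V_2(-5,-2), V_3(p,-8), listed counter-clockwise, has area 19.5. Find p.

-8

Write out the shoelace sum; only the two edges meeting at V_3 involve p:
2·Area = [((-5)·(-8) − p·(-2)) + (p·(-7) − (-1)·(-8))] + -33
       = -5·p + -1 = 39
⇒ p = -8.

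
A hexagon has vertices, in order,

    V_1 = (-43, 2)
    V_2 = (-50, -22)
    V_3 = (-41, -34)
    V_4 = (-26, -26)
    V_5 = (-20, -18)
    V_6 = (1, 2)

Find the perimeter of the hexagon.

|V_1V_2| = √((-7)² + (-24)²) = √625 = 25
|V_2V_3| = √((9)² + (-12)²) = √225 = 15
|V_3V_4| = √((15)² + (8)²) = √289 = 17
|V_4V_5| = √((6)² + (8)²) = √100 = 10
|V_5V_6| = √((21)² + (20)²) = √841 = 29
|V_6V_1| = √((-44)² + (0)²) = √1936 = 44
Perimeter = 25 + 15 + 17 + 10 + 29 + 44 = 140.

140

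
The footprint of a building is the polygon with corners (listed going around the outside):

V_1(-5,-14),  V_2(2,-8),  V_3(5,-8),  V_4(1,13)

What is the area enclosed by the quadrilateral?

Apply the shoelace formula: 2A = Σ (x_i·y_{i+1} − x_{i+1}·y_i), indices taken mod 4.
Σ = (68) + (24) + (73) + (51) = 216
Area = |Σ|/2 = 108.

108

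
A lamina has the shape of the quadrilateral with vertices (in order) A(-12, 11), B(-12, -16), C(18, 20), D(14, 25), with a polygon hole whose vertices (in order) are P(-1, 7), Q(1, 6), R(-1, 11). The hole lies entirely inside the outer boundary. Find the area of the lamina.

494

Outer boundary:
Apply the surveyor's formula: 2A = Σ (x_i·y_{i+1} − x_{i+1}·y_i), indices taken mod 4.
Σ = (324) + (48) + (170) + (454) = 996
Area = |Σ|/2 = 498.
Hole:
Apply the surveyor's formula: 2A = Σ (x_i·y_{i+1} − x_{i+1}·y_i), indices taken mod 3.
Σ = (-13) + (17) + (4) = 8
Area = |Σ|/2 = 4.
Net area = 498 − 4 = 494.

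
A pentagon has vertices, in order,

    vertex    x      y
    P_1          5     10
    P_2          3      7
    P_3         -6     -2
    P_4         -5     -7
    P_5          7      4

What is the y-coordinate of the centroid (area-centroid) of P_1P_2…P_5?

Apply the shoelace (surveyor's) formula. First the cross-terms c_i = x_i·y_{i+1} − x_{i+1}·y_i:
  5, 36, 32, 29, 50  ⇒  2A = 152, A = 76.
Then Σ (y_i + y_{i+1})·c_i = 590, so ȳ = 590 / (6·76) = 295/228.

295/228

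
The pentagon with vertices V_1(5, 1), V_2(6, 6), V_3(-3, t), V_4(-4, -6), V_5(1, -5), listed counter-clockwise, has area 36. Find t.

-4

The doubled signed area Σ (x_i y_{i+1} − x_{i+1} y_i) is linear in t.
With t=0 it equals 112; the coefficient of t is 10 (from the two edges through V_3).
So 10·t + 112 = 2·36 = 72 ⇒ t = -4.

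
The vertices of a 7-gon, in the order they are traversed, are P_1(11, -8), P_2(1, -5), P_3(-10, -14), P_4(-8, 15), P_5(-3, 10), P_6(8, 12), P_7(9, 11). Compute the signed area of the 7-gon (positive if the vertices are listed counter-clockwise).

Apply the surveyor's formula: 2A = Σ (x_i·y_{i+1} − x_{i+1}·y_i), indices taken mod 7.
Σ = (-47) + (-64) + (-262) + (-35) + (-116) + (-20) + (-193) = -737
Signed area = Σ/2 = -368.5 (negative ⇒ clockwise traversal).

-368.5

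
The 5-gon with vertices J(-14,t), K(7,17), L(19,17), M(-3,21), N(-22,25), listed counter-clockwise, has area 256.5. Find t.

8

Write out the shoelace sum; only the two edges meeting at J involve t:
2·Area = [((-22)·t − (-14)·25) + ((-14)·17 − 7·t)] + 633
       = -29·t + 745 = 513
⇒ t = 8.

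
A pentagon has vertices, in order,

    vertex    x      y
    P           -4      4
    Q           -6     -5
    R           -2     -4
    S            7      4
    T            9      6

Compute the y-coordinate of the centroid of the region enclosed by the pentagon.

Apply the surveyor's formula. First the cross-terms c_i = x_i·y_{i+1} − x_{i+1}·y_i:
  44, 14, 20, 6, 60  ⇒  2A = 144, A = 72.
Then Σ (y_i + y_{i+1})·c_i = 490, so ȳ = 490 / (6·72) = 245/216.

245/216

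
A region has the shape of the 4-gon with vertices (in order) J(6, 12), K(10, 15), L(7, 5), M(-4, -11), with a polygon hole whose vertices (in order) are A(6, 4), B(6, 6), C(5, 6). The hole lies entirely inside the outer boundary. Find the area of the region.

Outer boundary:
Apply the shoelace (surveyor's) formula: 2A = Σ (x_i·y_{i+1} − x_{i+1}·y_i), indices taken mod 4.
Cross-terms: -30, -55, -57, 18  ⇒  Σ = -124
Area = |Σ|/2 = 62.
Hole:
Σ = (12) + (6) + (-16) = 2
Area = |Σ|/2 = 1.
Net area = 62 − 1 = 61.

61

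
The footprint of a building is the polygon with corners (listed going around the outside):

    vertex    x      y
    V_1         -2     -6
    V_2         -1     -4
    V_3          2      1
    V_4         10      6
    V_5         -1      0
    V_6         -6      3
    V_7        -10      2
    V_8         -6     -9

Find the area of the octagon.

76

Σ = (2) + (7) + (2) + (6) + (-3) + (18) + (102) + (18) = 152
Area = |Σ|/2 = 76.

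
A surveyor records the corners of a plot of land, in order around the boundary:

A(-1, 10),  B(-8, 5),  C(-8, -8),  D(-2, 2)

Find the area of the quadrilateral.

64.5

Apply Gauss's area formula: 2A = Σ (x_i·y_{i+1} − x_{i+1}·y_i), indices taken mod 4.
Σ = (75) + (104) + (-32) + (-18) = 129
Area = |Σ|/2 = 64.5.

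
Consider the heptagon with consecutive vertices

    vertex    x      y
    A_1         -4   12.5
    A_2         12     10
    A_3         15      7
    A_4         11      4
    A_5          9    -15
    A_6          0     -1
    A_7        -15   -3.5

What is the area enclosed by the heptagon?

349.75

Apply the surveyor's formula: 2A = Σ (x_i·y_{i+1} − x_{i+1}·y_i), indices taken mod 7.
Σ = (-190) + (-66) + (-17) + (-201) + (-9) + (-15) + (-201.5) = -699.5
Area = |Σ|/2 = 349.75.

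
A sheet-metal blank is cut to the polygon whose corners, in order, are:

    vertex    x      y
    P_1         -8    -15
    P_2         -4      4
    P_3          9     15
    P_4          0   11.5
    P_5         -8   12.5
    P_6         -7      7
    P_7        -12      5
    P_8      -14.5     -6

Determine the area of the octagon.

Apply the shoelace (surveyor's) formula: 2A = Σ (x_i·y_{i+1} − x_{i+1}·y_i), indices taken mod 8.
Σ = (-92) + (-96) + (103.5) + (92) + (31.5) + (49) + (144.5) + (169.5) = 402
Area = |Σ|/2 = 201.

201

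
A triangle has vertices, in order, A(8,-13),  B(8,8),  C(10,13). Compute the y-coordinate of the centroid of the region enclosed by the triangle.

8/3

Apply the shoelace formula. First the cross-terms c_i = x_i·y_{i+1} − x_{i+1}·y_i:
  168, 24, -234  ⇒  2A = -42, A = -21.
Then Σ (y_i + y_{i+1})·c_i = -336, so ȳ = -336 / (6·(-21)) = 8/3.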